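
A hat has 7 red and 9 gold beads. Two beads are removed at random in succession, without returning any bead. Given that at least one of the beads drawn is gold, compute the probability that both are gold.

4/11

P(both gold) = C(9,2)/C(16,2) = 3/10; P(at least one gold) = 1 − C(7,2)/C(16,2) = 33/40.
Since 'both gold' ⊆ 'at least one gold', P(both | at least one) = 3/10 / 33/40 = 4/11 ≈ 0.3636.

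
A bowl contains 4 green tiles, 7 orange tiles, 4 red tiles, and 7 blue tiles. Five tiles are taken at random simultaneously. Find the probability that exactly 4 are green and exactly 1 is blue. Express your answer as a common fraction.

Unordered draws without replacement: count favorable combinations over C(22,5).
Favorable = C(4,4) · C(7,0) · C(4,0) · C(7,1) = 7; total = C(22,5) = 26334.
P = 7/26334 = 1/3762 ≈ 0.0003.

1/3762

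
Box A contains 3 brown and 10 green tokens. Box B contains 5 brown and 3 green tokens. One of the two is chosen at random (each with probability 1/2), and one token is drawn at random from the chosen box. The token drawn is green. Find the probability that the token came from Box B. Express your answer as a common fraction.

39/119

P(green | Box A) = 10/13; P(green | Box B) = 3/8.
P(green) = 1/2·10/13 + 1/2·3/8 = 119/208.
By Bayes' rule, P(Box B | green) = 3/16 / 119/208 = 39/119 ≈ 0.3277.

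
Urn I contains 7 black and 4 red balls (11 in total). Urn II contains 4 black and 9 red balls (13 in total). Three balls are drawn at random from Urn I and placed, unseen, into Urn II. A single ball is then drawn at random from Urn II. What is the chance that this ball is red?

Condition on how many of the transferred balls are red (from Urn I: 4 red of 11; then Urn II has 16 total).
  0 red: C(4,0)C(7,3)/C(11,3) = 7/33; then P = 9/16
  1 red: C(4,1)C(7,2)/C(11,3) = 28/55; then P = 10/16
  2 red: C(4,2)C(7,1)/C(11,3) = 14/55; then P = 11/16
  3 red: C(4,3)C(7,0)/C(11,3) = 4/165; then P = 12/16
P(red from Urn II) = 111/176 ≈ 0.6307.

111/176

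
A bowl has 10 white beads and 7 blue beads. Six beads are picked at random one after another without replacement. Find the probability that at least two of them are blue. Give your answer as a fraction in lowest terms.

743/884

Sum the hypergeometric tail for j = 2,…,6 blue beads.
Favorable = C(7,2)·C(10,4) + C(7,3)·C(10,3) + C(7,4)·C(10,2) + C(7,5)·C(10,1) + C(7,6)·C(10,0) = 10402; total = C(17,6) = 12376.
P = 10402/12376 = 743/884 ≈ 0.8405.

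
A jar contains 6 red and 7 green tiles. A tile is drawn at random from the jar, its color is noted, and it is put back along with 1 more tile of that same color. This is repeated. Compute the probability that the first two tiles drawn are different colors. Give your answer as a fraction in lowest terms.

6/13

Either green then red, or red then green; after the first draw the total is 14.
P = (7/13)·(6/14) + (6/13)·(7/14) = 6/13 ≈ 0.4615.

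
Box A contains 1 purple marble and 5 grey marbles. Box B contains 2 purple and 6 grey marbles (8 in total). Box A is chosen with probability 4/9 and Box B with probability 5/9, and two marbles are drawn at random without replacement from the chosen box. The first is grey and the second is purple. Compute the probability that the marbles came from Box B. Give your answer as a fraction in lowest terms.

45/73

P(E | Box A) = 1/6; P(E | Box B) = 3/14.
P(E) = 4/9·1/6 + 5/9·3/14 = 73/378.
By Bayes' rule, P(Box B | E) = 5/42 / 73/378 = 45/73 ≈ 0.6164.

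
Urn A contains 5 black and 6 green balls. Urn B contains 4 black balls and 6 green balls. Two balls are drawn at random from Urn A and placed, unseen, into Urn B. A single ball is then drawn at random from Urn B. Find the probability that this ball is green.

Condition on how many of the transferred balls are green (from Urn A: 6 green of 11; then Urn B has 12 total).
  0 green: C(6,0)C(5,2)/C(11,2) = 2/11; then P = 6/12
  1 green: C(6,1)C(5,1)/C(11,2) = 6/11; then P = 7/12
  2 green: C(6,2)C(5,0)/C(11,2) = 3/11; then P = 8/12
P(green from Urn B) = 13/22 ≈ 0.5909.

13/22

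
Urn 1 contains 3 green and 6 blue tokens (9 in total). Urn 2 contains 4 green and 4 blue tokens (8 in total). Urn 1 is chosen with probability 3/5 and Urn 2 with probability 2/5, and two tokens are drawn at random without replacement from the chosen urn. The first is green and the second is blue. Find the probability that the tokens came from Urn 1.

P(E | Urn 1) = 1/4; P(E | Urn 2) = 2/7.
P(E) = 3/5·1/4 + 2/5·2/7 = 37/140.
By Bayes' rule, P(Urn 1 | E) = 3/20 / 37/140 = 21/37 ≈ 0.5676.

21/37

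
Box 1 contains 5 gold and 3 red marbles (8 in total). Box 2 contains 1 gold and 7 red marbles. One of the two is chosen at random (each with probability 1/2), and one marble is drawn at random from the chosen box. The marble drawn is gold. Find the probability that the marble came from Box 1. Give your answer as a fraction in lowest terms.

P(gold | Box 1) = 5/8; P(gold | Box 2) = 1/8.
P(gold) = 1/2·5/8 + 1/2·1/8 = 3/8.
By Bayes' rule, P(Box 1 | gold) = 5/16 / 3/8 = 5/6 ≈ 0.8333.

5/6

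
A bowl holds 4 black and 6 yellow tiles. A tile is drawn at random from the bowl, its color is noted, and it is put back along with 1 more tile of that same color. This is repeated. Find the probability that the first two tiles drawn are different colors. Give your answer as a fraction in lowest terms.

24/55

Either yellow then black, or black then yellow; after the first draw the total is 11.
P = (6/10)·(4/11) + (4/10)·(6/11) = 24/55 ≈ 0.4364.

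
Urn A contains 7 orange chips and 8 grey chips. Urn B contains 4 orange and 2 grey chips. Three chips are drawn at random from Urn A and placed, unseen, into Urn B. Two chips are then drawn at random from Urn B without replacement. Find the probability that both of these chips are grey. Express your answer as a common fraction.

Condition on how many of the transferred chips are grey (from Urn A: 8 grey of 15; then Urn B has 9 total).
  0 grey: C(8,0)C(7,3)/C(15,3) = 1/13; then P = C(2,2)/C(9,2) = 1/36
  1 grey: C(8,1)C(7,2)/C(15,3) = 24/65; then P = C(3,2)/C(9,2) = 1/12
  2 grey: C(8,2)C(7,1)/C(15,3) = 28/65; then P = C(4,2)/C(9,2) = 1/6
  3 grey: C(8,3)C(7,0)/C(15,3) = 8/65; then P = C(5,2)/C(9,2) = 5/18
P(both grey) = 5/36 ≈ 0.1389.

5/36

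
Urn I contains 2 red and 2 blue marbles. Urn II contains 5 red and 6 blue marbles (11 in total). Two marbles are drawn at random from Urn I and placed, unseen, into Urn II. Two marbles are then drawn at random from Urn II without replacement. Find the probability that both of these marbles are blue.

127/468

Condition on how many of the transferred marbles are blue (from Urn I: 2 blue of 4; then Urn II has 13 total).
  0 blue: C(2,0)C(2,2)/C(4,2) = 1/6; then P = C(6,2)/C(13,2) = 5/26
  1 blue: C(2,1)C(2,1)/C(4,2) = 2/3; then P = C(7,2)/C(13,2) = 7/26
  2 blue: C(2,2)C(2,0)/C(4,2) = 1/6; then P = C(8,2)/C(13,2) = 14/39
P(both blue) = 127/468 ≈ 0.2714.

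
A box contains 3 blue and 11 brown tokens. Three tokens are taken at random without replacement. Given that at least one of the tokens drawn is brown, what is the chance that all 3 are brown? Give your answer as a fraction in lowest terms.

5/11

P(all 3 brown) = C(11,3)/C(14,3) = 165/364; P(at least one brown) = 1 − C(3,3)/C(14,3) = 363/364.
Since 'all 3 brown' ⊆ 'at least one brown', P(all 3 | at least one) = 165/364 / 363/364 = 5/11 ≈ 0.4545.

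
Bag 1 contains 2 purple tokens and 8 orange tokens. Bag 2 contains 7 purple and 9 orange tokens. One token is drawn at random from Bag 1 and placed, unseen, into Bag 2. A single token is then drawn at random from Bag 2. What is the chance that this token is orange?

49/85

Condition on how many of the transferred tokens are orange (from Bag 1: 8 orange of 10; then Bag 2 has 17 total).
  0 orange: C(8,0)C(2,1)/C(10,1) = 1/5; then P = 9/17
  1 orange: C(8,1)C(2,0)/C(10,1) = 4/5; then P = 10/17
P(orange from Bag 2) = 49/85 ≈ 0.5765.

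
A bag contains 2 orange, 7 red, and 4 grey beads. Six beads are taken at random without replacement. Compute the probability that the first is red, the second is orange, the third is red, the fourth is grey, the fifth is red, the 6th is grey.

Multiply the conditional probability of each draw in order, without replacement, so each draw removes one from its color and from the total.
P = (7/13) · (2/12) · (6/11) · (4/10) · (5/9) · (3/8) = 7/1716 ≈ 0.0041.

7/1716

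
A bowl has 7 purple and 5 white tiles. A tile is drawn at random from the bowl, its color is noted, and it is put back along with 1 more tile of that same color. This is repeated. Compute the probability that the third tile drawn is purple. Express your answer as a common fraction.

Sum over the four possibilities for the first two draws (purple/not-purple each), tracking how the purple count and total change by +1 per draw.
P(third is purple) = 7/12 ≈ 0.5833. (In a Pólya urn every draw has the same marginal probability 7/12.)

7/12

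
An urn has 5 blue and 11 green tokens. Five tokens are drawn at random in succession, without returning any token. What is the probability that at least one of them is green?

4367/4368

Use the complement: P(at least one green) = 1 − P(no green).
P(none) = C(5,5)/C(16,5) = 1/4368.
So P = 1 − 1/4368 = 4367/4368 ≈ 0.9998.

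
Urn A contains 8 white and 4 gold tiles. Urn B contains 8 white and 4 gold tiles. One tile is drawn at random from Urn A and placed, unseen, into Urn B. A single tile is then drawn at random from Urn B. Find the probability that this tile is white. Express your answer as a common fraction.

Condition on how many of the transferred tiles are white (from Urn A: 8 white of 12; then Urn B has 13 total).
  0 white: C(8,0)C(4,1)/C(12,1) = 1/3; then P = 8/13
  1 white: C(8,1)C(4,0)/C(12,1) = 2/3; then P = 9/13
P(white from Urn B) = 2/3 ≈ 0.6667.

2/3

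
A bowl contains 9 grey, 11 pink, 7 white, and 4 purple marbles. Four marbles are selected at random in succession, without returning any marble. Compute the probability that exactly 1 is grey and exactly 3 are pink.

Unordered draws without replacement: count favorable combinations over C(31,4).
Favorable = C(9,1) · C(11,3) · C(7,0) · C(4,0) = 1485; total = C(31,4) = 31465.
P = 1485/31465 = 297/6293 ≈ 0.0472.

297/6293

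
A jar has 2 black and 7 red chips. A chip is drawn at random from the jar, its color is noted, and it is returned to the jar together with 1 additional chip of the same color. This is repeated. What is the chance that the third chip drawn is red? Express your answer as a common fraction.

7/9

Sum over the four possibilities for the first two draws (red/not-red each), tracking how the red count and total change by +1 per draw.
P(third is red) = 7/9 ≈ 0.7778. (In a Pólya urn every draw has the same marginal probability 7/9.)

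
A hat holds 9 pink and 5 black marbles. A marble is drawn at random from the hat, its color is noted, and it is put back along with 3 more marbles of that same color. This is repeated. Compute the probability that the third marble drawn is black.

Sum over the four possibilities for the first two draws (black/not-black each), tracking how the black count and total change by +3 per draw.
P(third is black) = 5/14 ≈ 0.3571. (In a Pólya urn every draw has the same marginal probability 5/14.)

5/14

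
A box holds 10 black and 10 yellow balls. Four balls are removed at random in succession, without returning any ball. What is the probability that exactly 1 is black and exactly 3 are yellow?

80/323

Unordered draws without replacement: count favorable combinations over C(20,4).
Favorable = C(10,1) · C(10,3) = 1200; total = C(20,4) = 4845.
P = 1200/4845 = 80/323 ≈ 0.2477.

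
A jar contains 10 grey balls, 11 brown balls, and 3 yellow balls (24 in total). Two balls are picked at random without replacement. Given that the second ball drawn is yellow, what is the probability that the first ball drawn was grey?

P(first=grey and the second ball drawn is yellow) = (10/24)·(3/23) = 5/92.
P(the second ball drawn is yellow) = Σ over first color = 5/92 + 11/184 + 1/92 = 1/8.
By Bayes, P(first=grey | the second ball drawn is yellow) = 5/92 / 1/8 = 10/23 ≈ 0.4348.

10/23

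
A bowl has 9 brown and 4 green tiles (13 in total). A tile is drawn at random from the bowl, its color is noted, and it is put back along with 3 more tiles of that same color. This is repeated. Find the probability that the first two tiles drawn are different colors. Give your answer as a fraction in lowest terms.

Either green then brown, or brown then green; after the first draw the total is 16.
P = (4/13)·(9/16) + (9/13)·(4/16) = 9/26 ≈ 0.3462.

9/26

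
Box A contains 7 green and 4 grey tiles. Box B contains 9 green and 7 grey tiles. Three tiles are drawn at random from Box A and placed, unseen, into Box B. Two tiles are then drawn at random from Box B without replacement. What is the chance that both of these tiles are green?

332/1045

Condition on how many of the transferred tiles are green (from Box A: 7 green of 11; then Box B has 19 total).
  0 green: C(7,0)C(4,3)/C(11,3) = 4/165; then P = C(9,2)/C(19,2) = 4/19
  1 green: C(7,1)C(4,2)/C(11,3) = 14/55; then P = C(10,2)/C(19,2) = 5/19
  2 green: C(7,2)C(4,1)/C(11,3) = 28/55; then P = C(11,2)/C(19,2) = 55/171
  3 green: C(7,3)C(4,0)/C(11,3) = 7/33; then P = C(12,2)/C(19,2) = 22/57
P(both green) = 332/1045 ≈ 0.3177.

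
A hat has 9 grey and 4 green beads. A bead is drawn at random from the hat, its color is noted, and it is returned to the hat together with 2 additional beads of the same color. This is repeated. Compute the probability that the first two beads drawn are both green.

After a green draw the hat holds 6 green out of 15.
P = (4/13)·(6/15) = 8/65 ≈ 0.1231.

8/65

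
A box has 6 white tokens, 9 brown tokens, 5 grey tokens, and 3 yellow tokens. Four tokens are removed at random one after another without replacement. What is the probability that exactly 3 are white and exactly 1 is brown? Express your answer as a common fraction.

Unordered draws without replacement: count favorable combinations over C(23,4).
Favorable = C(6,3) · C(9,1) · C(5,0) · C(3,0) = 180; total = C(23,4) = 8855.
P = 180/8855 = 36/1771 ≈ 0.0203.

36/1771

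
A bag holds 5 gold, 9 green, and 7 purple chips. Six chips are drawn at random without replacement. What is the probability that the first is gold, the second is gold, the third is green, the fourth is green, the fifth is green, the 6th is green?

1/646

Multiply the conditional probability of each draw in order, without replacement, so each draw removes one from its color and from the total.
P = (5/21) · (4/20) · (9/19) · (8/18) · (7/17) · (6/16) = 1/646 ≈ 0.0015.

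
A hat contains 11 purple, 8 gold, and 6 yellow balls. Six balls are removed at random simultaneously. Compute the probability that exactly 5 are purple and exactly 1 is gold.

12/575

Unordered draws without replacement: count favorable combinations over C(25,6).
Favorable = C(11,5) · C(8,1) · C(6,0) = 3696; total = C(25,6) = 177100.
P = 3696/177100 = 12/575 ≈ 0.0209.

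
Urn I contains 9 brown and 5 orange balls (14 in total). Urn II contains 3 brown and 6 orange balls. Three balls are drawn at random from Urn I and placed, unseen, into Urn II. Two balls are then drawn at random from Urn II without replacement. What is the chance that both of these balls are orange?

30/91

Condition on how many of the transferred balls are orange (from Urn I: 5 orange of 14; then Urn II has 12 total).
  0 orange: C(5,0)C(9,3)/C(14,3) = 3/13; then P = C(6,2)/C(12,2) = 5/22
  1 orange: C(5,1)C(9,2)/C(14,3) = 45/91; then P = C(7,2)/C(12,2) = 7/22
  2 orange: C(5,2)C(9,1)/C(14,3) = 45/182; then P = C(8,2)/C(12,2) = 14/33
  3 orange: C(5,3)C(9,0)/C(14,3) = 5/182; then P = C(9,2)/C(12,2) = 6/11
P(both orange) = 30/91 ≈ 0.3297.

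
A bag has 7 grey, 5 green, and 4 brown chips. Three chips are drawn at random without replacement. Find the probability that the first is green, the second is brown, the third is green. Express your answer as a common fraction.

Multiply the conditional probability of each draw in order, without replacement, so each draw removes one from its color and from the total.
P = (5/16) · (4/15) · (4/14) = 1/42 ≈ 0.0238.

1/42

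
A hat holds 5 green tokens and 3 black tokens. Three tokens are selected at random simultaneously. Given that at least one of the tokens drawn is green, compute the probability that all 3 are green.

2/11

P(all 3 green) = C(5,3)/C(8,3) = 5/28; P(at least one green) = 1 − C(3,3)/C(8,3) = 55/56.
Since 'all 3 green' ⊆ 'at least one green', P(all 3 | at least one) = 5/28 / 55/56 = 2/11 ≈ 0.1818.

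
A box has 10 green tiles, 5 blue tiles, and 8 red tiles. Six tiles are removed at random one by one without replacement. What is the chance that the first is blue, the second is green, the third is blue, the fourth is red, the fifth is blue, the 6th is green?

Multiply the conditional probability of each draw in order, without replacement, so each draw removes one from its color and from the total.
P = (5/23) · (10/22) · (4/21) · (8/20) · (3/19) · (9/18) = 20/33649 ≈ 0.0006.

20/33649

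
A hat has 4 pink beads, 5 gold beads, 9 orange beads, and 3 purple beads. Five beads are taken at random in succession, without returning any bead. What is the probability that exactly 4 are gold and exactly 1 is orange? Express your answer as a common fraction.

Unordered draws without replacement: count favorable combinations over C(21,5).
Favorable = C(4,0) · C(5,4) · C(9,1) · C(3,0) = 45; total = C(21,5) = 20349.
P = 45/20349 = 5/2261 ≈ 0.0022.

5/2261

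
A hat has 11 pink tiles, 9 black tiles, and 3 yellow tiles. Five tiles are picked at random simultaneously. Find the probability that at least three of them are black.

Sum the hypergeometric tail for j = 3,…,5 black tiles.
Favorable = C(9,3)·C(14,2) + C(9,4)·C(14,1) + C(9,5)·C(14,0) = 9534; total = C(23,5) = 33649.
P = 9534/33649 = 1362/4807 ≈ 0.2833.

1362/4807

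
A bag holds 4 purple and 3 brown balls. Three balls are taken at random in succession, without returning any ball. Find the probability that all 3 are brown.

Unordered draws without replacement: count favorable combinations over C(7,3).
Favorable = C(4,0) · C(3,3) = 1; total = C(7,3) = 35.
P = 1/35 = 1/35 ≈ 0.0286.

1/35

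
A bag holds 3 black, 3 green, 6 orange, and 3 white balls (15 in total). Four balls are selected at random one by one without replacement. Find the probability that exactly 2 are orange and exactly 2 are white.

Unordered draws without replacement: count favorable combinations over C(15,4).
Favorable = C(3,0) · C(3,0) · C(6,2) · C(3,2) = 45; total = C(15,4) = 1365.
P = 45/1365 = 3/91 ≈ 0.0330.

3/91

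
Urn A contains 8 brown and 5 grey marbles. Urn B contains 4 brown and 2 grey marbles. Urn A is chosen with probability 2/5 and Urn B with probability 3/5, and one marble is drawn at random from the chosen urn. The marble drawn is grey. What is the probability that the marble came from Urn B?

P(grey | Urn A) = 5/13; P(grey | Urn B) = 1/3.
P(grey) = 2/5·5/13 + 3/5·1/3 = 23/65.
By Bayes' rule, P(Urn B | grey) = 1/5 / 23/65 = 13/23 ≈ 0.5652.

13/23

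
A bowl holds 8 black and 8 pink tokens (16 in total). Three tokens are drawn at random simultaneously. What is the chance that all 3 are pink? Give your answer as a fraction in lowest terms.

Unordered draws without replacement: count favorable combinations over C(16,3).
Favorable = C(8,0) · C(8,3) = 56; total = C(16,3) = 560.
P = 56/560 = 1/10 ≈ 0.1000.

1/10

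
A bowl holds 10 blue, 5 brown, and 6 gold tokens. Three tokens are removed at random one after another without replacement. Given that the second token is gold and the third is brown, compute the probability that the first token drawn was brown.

4/19

P(first=brown and the second token is gold and the third is brown) = (5/21)·(6/20)·(4/19) = 2/133.
P(E) = Σ over first color = 5/133 + 2/133 + 5/266 = 1/14.
By Bayes, P(first=brown | E) = 2/133 / 1/14 = 4/19 ≈ 0.2105.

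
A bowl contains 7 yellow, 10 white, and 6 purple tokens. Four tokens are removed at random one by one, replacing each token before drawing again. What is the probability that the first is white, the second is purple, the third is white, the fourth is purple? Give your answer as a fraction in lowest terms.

Multiply the conditional probability of each draw in order, with replacement (the composition resets each draw).
P = (10/23) · (6/23) · (10/23) · (6/23) = 3600/279841 ≈ 0.0129.

3600/279841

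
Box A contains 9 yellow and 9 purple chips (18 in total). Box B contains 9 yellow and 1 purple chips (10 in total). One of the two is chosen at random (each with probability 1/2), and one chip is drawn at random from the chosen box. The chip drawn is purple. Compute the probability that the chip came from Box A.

P(purple | Box A) = 1/2; P(purple | Box B) = 1/10.
P(purple) = 1/2·1/2 + 1/2·1/10 = 3/10.
By Bayes' rule, P(Box A | purple) = 1/4 / 3/10 = 5/6 ≈ 0.8333.

5/6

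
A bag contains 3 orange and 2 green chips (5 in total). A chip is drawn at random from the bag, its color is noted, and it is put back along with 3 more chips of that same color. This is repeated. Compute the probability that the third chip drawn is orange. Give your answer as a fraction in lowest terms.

Sum over the four possibilities for the first two draws (orange/not-orange each), tracking how the orange count and total change by +3 per draw.
P(third is orange) = 3/5 ≈ 0.6000. (In a Pólya urn every draw has the same marginal probability 3/5.)

3/5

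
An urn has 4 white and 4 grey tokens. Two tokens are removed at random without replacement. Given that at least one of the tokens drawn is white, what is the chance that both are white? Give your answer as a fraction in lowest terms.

P(both white) = C(4,2)/C(8,2) = 3/14; P(at least one white) = 1 − C(4,2)/C(8,2) = 11/14.
Since 'both white' ⊆ 'at least one white', P(both | at least one) = 3/14 / 11/14 = 3/11 ≈ 0.2727.

3/11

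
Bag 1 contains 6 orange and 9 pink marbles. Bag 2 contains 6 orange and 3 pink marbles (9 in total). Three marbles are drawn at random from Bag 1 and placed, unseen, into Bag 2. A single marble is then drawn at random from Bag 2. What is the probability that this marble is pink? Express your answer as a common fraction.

Condition on how many of the transferred marbles are pink (from Bag 1: 9 pink of 15; then Bag 2 has 12 total).
  0 pink: C(9,0)C(6,3)/C(15,3) = 4/91; then P = 3/12
  1 pink: C(9,1)C(6,2)/C(15,3) = 27/91; then P = 4/12
  2 pink: C(9,2)C(6,1)/C(15,3) = 216/455; then P = 5/12
  3 pink: C(9,3)C(6,0)/C(15,3) = 12/65; then P = 6/12
P(pink from Bag 2) = 2/5 ≈ 0.4000.

2/5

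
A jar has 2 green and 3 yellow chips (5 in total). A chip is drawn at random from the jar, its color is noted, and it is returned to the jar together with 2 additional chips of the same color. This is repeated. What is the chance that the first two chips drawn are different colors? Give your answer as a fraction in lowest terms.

Either green then yellow, or yellow then green; after the first draw the total is 7.
P = (2/5)·(3/7) + (3/5)·(2/7) = 12/35 ≈ 0.3429.

12/35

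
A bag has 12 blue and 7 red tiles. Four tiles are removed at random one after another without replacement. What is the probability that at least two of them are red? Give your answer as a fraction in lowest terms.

1841/3876

Sum the hypergeometric tail for j = 2,…,4 red tiles.
Favorable = C(7,2)·C(12,2) + C(7,3)·C(12,1) + C(7,4)·C(12,0) = 1841; total = C(19,4) = 3876.
P = 1841/3876 = 1841/3876 ≈ 0.4750.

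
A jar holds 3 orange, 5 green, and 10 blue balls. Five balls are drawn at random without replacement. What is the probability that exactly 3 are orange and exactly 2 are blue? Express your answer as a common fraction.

5/952

Unordered draws without replacement: count favorable combinations over C(18,5).
Favorable = C(3,3) · C(5,0) · C(10,2) = 45; total = C(18,5) = 8568.
P = 45/8568 = 5/952 ≈ 0.0053.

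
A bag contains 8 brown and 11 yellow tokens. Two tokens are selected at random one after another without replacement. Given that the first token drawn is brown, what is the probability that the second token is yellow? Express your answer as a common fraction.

After removing 1 brown, the bag has 11 yellow out of 18 remaining.
P(second is yellow | given) = 11/18 ≈ 0.6111.

11/18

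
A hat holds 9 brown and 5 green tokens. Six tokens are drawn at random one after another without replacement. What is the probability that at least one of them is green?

Use the complement: P(at least one green) = 1 − P(no green).
P(none) = C(9,6)/C(14,6) = 84/3003.
So P = 1 − 84/3003 = 139/143 ≈ 0.9720.

139/143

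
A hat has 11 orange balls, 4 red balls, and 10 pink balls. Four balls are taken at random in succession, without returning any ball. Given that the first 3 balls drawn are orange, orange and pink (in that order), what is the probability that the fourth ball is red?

After removing 2 orange, 1 pink, the hat has 4 red out of 22 remaining.
P(fourth is red | given) = 4/22 = 2/11 ≈ 0.1818.

2/11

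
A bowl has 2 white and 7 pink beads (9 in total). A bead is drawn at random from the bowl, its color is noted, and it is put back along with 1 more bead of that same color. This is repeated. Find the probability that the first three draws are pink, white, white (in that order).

7/165

Track the composition after each reinforcement of +1.
P = (7/9) · (2/10) · (3/11) = 7/165 ≈ 0.0424.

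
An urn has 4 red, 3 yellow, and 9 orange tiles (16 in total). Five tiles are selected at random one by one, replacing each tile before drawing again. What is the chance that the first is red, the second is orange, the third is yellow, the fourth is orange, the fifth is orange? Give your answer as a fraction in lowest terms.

2187/262144

Multiply the conditional probability of each draw in order, with replacement (the composition resets each draw).
P = (4/16) · (9/16) · (3/16) · (9/16) · (9/16) = 2187/262144 ≈ 0.0083.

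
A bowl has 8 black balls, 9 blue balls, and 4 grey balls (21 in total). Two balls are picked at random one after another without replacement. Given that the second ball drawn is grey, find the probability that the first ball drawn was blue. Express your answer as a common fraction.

9/20

P(first=blue and the second ball drawn is grey) = (9/21)·(4/20) = 3/35.
P(the second ball drawn is grey) = Σ over first color = 8/105 + 3/35 + 1/35 = 4/21.
By Bayes, P(first=blue | the second ball drawn is grey) = 3/35 / 4/21 = 9/20 ≈ 0.4500.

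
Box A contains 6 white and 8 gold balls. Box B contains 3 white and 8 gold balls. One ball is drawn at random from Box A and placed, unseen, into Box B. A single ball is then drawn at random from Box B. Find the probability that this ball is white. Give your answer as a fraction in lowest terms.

Condition on how many of the transferred balls are white (from Box A: 6 white of 14; then Box B has 12 total).
  0 white: C(6,0)C(8,1)/C(14,1) = 4/7; then P = 3/12
  1 white: C(6,1)C(8,0)/C(14,1) = 3/7; then P = 4/12
P(white from Box B) = 2/7 ≈ 0.2857.

2/7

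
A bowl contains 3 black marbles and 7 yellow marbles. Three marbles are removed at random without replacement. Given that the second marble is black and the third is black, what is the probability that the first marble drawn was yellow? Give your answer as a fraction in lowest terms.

P(first=yellow and the second marble is black and the third is black) = (7/10)·(3/9)·(2/8) = 7/120.
P(E) = Σ over first color = 1/120 + 7/120 = 1/15.
By Bayes, P(first=yellow | E) = 7/120 / 1/15 = 7/8 ≈ 0.8750.

7/8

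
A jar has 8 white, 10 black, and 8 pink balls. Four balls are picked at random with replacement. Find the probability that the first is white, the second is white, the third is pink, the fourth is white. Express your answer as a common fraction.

Multiply the conditional probability of each draw in order, with replacement (the composition resets each draw).
P = (8/26) · (8/26) · (8/26) · (8/26) = 256/28561 ≈ 0.0090.

256/28561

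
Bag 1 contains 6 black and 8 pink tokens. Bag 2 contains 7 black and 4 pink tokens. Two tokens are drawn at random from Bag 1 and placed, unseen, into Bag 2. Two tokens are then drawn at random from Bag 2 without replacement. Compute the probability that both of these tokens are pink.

Condition on how many of the transferred tokens are pink (from Bag 1: 8 pink of 14; then Bag 2 has 13 total).
  0 pink: C(8,0)C(6,2)/C(14,2) = 15/91; then P = C(4,2)/C(13,2) = 1/13
  1 pink: C(8,1)C(6,1)/C(14,2) = 48/91; then P = C(5,2)/C(13,2) = 5/39
  2 pink: C(8,2)C(6,0)/C(14,2) = 4/13; then P = C(6,2)/C(13,2) = 5/26
P(both pink) = 165/1183 ≈ 0.1395.

165/1183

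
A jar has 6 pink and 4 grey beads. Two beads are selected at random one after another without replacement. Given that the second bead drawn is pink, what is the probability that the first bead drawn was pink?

5/9

P(first=pink and the second bead drawn is pink) = (6/10)·(5/9) = 1/3.
P(the second bead drawn is pink) = Σ over first color = 1/3 + 4/15 = 3/5.
By Bayes, P(first=pink | the second bead drawn is pink) = 1/3 / 3/5 = 5/9 ≈ 0.5556.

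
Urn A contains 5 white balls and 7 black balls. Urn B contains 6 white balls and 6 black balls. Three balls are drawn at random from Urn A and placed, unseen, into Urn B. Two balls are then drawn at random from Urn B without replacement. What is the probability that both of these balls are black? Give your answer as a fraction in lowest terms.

97/385

Condition on how many of the transferred balls are black (from Urn A: 7 black of 12; then Urn B has 15 total).
  0 black: C(7,0)C(5,3)/C(12,3) = 1/22; then P = C(6,2)/C(15,2) = 1/7
  1 black: C(7,1)C(5,2)/C(12,3) = 7/22; then P = C(7,2)/C(15,2) = 1/5
  2 black: C(7,2)C(5,1)/C(12,3) = 21/44; then P = C(8,2)/C(15,2) = 4/15
  3 black: C(7,3)C(5,0)/C(12,3) = 7/44; then P = C(9,2)/C(15,2) = 12/35
P(both black) = 97/385 ≈ 0.2519.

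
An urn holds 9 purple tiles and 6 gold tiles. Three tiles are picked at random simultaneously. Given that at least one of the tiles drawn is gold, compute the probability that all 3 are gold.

P(all 3 gold) = C(6,3)/C(15,3) = 4/91; P(at least one gold) = 1 − C(9,3)/C(15,3) = 53/65.
Since 'all 3 gold' ⊆ 'at least one gold', P(all 3 | at least one) = 4/91 / 53/65 = 20/371 ≈ 0.0539.

20/371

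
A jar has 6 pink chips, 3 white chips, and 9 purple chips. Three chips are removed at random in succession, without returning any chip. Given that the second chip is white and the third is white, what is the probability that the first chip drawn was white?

P(first=white and the second chip is white and the third is white) = (3/18)·(2/17)·(1/16) = 1/816.
P(E) = Σ over first color = 1/136 + 1/816 + 3/272 = 1/51.
By Bayes, P(first=white | E) = 1/816 / 1/51 = 1/16 ≈ 0.0625.

1/16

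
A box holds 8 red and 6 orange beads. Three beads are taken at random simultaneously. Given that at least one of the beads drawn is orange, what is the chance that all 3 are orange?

5/77

P(all 3 orange) = C(6,3)/C(14,3) = 5/91; P(at least one orange) = 1 − C(8,3)/C(14,3) = 11/13.
Since 'all 3 orange' ⊆ 'at least one orange', P(all 3 | at least one) = 5/91 / 11/13 = 5/77 ≈ 0.0649.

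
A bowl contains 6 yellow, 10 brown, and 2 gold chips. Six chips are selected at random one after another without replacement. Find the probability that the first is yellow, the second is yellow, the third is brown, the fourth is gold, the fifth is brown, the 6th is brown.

5/1547

Multiply the conditional probability of each draw in order, without replacement, so each draw removes one from its color and from the total.
P = (6/18) · (5/17) · (10/16) · (2/15) · (9/14) · (8/13) = 5/1547 ≈ 0.0032.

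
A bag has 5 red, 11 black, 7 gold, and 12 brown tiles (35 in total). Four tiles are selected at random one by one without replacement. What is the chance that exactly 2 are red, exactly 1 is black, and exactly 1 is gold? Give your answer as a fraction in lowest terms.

Unordered draws without replacement: count favorable combinations over C(35,4).
Favorable = C(5,2) · C(11,1) · C(7,1) · C(12,0) = 770; total = C(35,4) = 52360.
P = 770/52360 = 1/68 ≈ 0.0147.

1/68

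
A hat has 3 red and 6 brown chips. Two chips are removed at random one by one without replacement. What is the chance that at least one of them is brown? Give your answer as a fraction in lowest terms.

Use the complement: P(at least one brown) = 1 − P(no brown).
P(none) = C(3,2)/C(9,2) = 3/36.
So P = 1 − 3/36 = 11/12 ≈ 0.9167.

11/12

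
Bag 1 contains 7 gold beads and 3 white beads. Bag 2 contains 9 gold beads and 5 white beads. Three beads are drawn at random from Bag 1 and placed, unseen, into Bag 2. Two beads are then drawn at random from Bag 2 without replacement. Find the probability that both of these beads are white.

147/1360

Condition on how many of the transferred beads are white (from Bag 1: 3 white of 10; then Bag 2 has 17 total).
  0 white: C(3,0)C(7,3)/C(10,3) = 7/24; then P = C(5,2)/C(17,2) = 5/68
  1 white: C(3,1)C(7,2)/C(10,3) = 21/40; then P = C(6,2)/C(17,2) = 15/136
  2 white: C(3,2)C(7,1)/C(10,3) = 7/40; then P = C(7,2)/C(17,2) = 21/136
  3 white: C(3,3)C(7,0)/C(10,3) = 1/120; then P = C(8,2)/C(17,2) = 7/34
P(both white) = 147/1360 ≈ 0.1081.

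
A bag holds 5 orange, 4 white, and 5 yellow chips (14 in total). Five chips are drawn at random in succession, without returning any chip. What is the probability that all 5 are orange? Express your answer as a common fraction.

1/2002

Unordered draws without replacement: count favorable combinations over C(14,5).
Favorable = C(5,5) · C(4,0) · C(5,0) = 1; total = C(14,5) = 2002.
P = 1/2002 = 1/2002 ≈ 0.0005.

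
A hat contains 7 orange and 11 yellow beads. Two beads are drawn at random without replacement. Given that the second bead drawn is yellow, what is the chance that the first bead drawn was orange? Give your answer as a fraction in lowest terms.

7/17

P(first=orange and the second bead drawn is yellow) = (7/18)·(11/17) = 77/306.
P(the second bead drawn is yellow) = Σ over first color = 77/306 + 55/153 = 11/18.
By Bayes, P(first=orange | the second bead drawn is yellow) = 77/306 / 11/18 = 7/17 ≈ 0.4118.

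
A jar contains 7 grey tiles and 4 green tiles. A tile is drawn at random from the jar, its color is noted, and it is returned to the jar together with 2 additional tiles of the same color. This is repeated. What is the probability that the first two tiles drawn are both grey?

63/143

After a grey draw the jar holds 9 grey out of 13.
P = (7/11)·(9/13) = 63/143 ≈ 0.4406.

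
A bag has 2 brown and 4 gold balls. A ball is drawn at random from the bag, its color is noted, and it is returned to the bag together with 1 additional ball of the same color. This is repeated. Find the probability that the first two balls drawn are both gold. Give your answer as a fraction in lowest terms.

After a gold draw the bag holds 5 gold out of 7.
P = (4/6)·(5/7) = 10/21 ≈ 0.4762.

10/21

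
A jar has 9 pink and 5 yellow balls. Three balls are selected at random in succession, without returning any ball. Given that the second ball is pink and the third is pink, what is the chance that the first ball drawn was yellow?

P(first=yellow and the second ball is pink and the third is pink) = (5/14)·(9/13)·(8/12) = 15/91.
P(E) = Σ over first color = 3/13 + 15/91 = 36/91.
By Bayes, P(first=yellow | E) = 15/91 / 36/91 = 5/12 ≈ 0.4167.

5/12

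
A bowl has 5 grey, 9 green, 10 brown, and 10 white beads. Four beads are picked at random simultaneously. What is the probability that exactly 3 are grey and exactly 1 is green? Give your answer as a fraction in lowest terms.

Unordered draws without replacement: count favorable combinations over C(34,4).
Favorable = C(5,3) · C(9,1) · C(10,0) · C(10,0) = 90; total = C(34,4) = 46376.
P = 90/46376 = 45/23188 ≈ 0.0019.

45/23188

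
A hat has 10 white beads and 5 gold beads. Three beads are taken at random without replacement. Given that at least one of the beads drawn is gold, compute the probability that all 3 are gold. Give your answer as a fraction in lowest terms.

2/67

P(all 3 gold) = C(5,3)/C(15,3) = 2/91; P(at least one gold) = 1 − C(10,3)/C(15,3) = 67/91.
Since 'all 3 gold' ⊆ 'at least one gold', P(all 3 | at least one) = 2/91 / 67/91 = 2/67 ≈ 0.0299.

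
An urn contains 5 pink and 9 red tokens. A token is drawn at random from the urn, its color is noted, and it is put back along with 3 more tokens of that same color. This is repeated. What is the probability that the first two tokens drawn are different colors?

45/119

Either red then pink, or pink then red; after the first draw the total is 17.
P = (9/14)·(5/17) + (5/14)·(9/17) = 45/119 ≈ 0.3782.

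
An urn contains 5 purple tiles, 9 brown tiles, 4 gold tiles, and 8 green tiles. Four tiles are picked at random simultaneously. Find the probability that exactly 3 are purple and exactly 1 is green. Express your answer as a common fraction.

8/1495

Unordered draws without replacement: count favorable combinations over C(26,4).
Favorable = C(5,3) · C(9,0) · C(4,0) · C(8,1) = 80; total = C(26,4) = 14950.
P = 80/14950 = 8/1495 ≈ 0.0054.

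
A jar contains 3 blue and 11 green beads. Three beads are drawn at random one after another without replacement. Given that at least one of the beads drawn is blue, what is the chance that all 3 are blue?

P(all 3 blue) = C(3,3)/C(14,3) = 1/364; P(at least one blue) = 1 − C(11,3)/C(14,3) = 199/364.
Since 'all 3 blue' ⊆ 'at least one blue', P(all 3 | at least one) = 1/364 / 199/364 = 1/199 ≈ 0.0050.

1/199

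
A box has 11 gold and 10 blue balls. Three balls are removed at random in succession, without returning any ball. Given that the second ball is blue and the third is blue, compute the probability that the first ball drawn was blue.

P(first=blue and the second ball is blue and the third is blue) = (10/21)·(9/20)·(8/19) = 12/133.
P(E) = Σ over first color = 33/266 + 12/133 = 3/14.
By Bayes, P(first=blue | E) = 12/133 / 3/14 = 8/19 ≈ 0.4211.

8/19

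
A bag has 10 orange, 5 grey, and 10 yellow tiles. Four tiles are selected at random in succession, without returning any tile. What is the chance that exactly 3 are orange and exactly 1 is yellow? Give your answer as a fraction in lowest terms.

24/253

Unordered draws without replacement: count favorable combinations over C(25,4).
Favorable = C(10,3) · C(5,0) · C(10,1) = 1200; total = C(25,4) = 12650.
P = 1200/12650 = 24/253 ≈ 0.0949.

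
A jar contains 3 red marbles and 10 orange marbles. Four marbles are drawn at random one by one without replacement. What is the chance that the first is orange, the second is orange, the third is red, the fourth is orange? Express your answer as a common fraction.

Multiply the conditional probability of each draw in order, without replacement, so each draw removes one from its color and from the total.
P = (10/13) · (9/12) · (3/11) · (8/10) = 18/143 ≈ 0.1259.

18/143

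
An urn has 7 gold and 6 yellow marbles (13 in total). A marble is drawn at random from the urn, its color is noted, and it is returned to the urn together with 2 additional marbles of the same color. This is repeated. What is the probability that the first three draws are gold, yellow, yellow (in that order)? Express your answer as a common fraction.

112/1105

Track the composition after each reinforcement of +2.
P = (7/13) · (6/15) · (8/17) = 112/1105 ≈ 0.1014.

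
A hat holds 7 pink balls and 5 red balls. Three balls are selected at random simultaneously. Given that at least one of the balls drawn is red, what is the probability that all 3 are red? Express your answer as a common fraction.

2/37

P(all 3 red) = C(5,3)/C(12,3) = 1/22; P(at least one red) = 1 − C(7,3)/C(12,3) = 37/44.
Since 'all 3 red' ⊆ 'at least one red', P(all 3 | at least one) = 1/22 / 37/44 = 2/37 ≈ 0.0541.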